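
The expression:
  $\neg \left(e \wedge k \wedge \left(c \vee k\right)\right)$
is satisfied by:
  {k: False, e: False}
  {e: True, k: False}
  {k: True, e: False}


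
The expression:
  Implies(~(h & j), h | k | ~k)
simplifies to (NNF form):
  True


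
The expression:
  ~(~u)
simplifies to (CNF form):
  u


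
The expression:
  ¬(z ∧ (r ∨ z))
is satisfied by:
  {z: False}


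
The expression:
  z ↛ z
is never true.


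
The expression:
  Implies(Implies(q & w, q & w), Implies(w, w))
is always true.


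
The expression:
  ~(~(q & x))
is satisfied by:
  {x: True, q: True}


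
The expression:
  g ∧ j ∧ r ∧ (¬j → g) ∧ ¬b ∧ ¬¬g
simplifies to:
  g ∧ j ∧ r ∧ ¬b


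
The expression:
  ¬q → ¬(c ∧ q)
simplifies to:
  True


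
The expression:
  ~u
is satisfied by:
  {u: False}


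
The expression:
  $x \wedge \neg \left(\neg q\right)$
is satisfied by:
  {x: True, q: True}


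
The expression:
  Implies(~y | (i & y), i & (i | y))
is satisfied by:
  {i: True, y: True}
  {i: True, y: False}
  {y: True, i: False}


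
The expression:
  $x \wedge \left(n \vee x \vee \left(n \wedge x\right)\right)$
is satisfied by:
  {x: True}


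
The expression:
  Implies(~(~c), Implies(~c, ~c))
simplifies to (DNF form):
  True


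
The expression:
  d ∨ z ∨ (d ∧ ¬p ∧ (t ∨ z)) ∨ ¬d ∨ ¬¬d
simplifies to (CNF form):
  True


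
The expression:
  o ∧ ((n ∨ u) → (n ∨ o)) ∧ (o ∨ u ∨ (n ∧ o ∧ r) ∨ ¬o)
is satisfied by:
  {o: True}


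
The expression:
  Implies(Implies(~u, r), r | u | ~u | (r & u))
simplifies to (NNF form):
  True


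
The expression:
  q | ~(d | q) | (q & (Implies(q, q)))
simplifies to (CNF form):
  q | ~d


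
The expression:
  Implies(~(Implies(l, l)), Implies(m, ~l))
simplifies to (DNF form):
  True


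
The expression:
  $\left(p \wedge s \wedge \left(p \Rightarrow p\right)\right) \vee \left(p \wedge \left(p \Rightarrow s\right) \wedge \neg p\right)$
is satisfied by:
  {p: True, s: True}


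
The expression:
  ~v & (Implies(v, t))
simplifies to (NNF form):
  ~v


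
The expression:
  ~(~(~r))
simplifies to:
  ~r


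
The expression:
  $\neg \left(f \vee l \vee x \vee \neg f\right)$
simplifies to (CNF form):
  $\text{False}$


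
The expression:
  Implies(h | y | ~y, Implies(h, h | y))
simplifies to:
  True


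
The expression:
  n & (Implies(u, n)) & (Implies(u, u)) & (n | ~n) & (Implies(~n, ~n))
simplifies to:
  n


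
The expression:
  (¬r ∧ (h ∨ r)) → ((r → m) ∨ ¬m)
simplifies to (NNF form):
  True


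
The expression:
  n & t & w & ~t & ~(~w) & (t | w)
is never true.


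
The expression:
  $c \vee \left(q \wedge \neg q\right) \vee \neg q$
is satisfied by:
  {c: True, q: False}
  {q: False, c: False}
  {q: True, c: True}


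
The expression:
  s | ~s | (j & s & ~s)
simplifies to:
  True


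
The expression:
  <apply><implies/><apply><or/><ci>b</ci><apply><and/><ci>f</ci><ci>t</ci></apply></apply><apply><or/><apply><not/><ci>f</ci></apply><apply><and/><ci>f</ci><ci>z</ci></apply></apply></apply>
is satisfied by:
  {z: True, b: False, t: False, f: False}
  {z: True, t: True, b: False, f: False}
  {z: True, b: True, t: False, f: False}
  {z: True, t: True, b: True, f: False}
  {z: False, b: False, t: False, f: False}
  {t: True, z: False, b: False, f: False}
  {b: True, z: False, t: False, f: False}
  {t: True, b: True, z: False, f: False}
  {f: True, z: True, b: False, t: False}
  {f: True, t: True, z: True, b: False}
  {f: True, z: True, b: True, t: False}
  {f: True, t: True, z: True, b: True}
  {f: True, z: False, b: False, t: False}


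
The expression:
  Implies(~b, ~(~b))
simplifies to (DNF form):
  b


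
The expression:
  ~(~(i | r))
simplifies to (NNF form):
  i | r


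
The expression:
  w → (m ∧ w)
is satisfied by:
  {m: True, w: False}
  {w: False, m: False}
  {w: True, m: True}


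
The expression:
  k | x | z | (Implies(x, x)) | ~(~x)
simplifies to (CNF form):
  True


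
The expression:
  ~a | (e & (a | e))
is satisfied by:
  {e: True, a: False}
  {a: False, e: False}
  {a: True, e: True}


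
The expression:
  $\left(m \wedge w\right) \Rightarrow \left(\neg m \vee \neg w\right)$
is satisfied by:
  {w: False, m: False}
  {m: True, w: False}
  {w: True, m: False}


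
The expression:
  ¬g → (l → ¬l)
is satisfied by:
  {g: True, l: False}
  {l: False, g: False}
  {l: True, g: True}


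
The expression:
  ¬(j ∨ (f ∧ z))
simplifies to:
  ¬j ∧ (¬f ∨ ¬z)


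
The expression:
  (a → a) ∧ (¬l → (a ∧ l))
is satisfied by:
  {l: True}


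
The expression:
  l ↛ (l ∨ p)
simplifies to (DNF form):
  False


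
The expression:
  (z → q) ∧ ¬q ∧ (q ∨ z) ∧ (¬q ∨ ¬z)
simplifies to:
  False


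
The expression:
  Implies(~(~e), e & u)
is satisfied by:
  {u: True, e: False}
  {e: False, u: False}
  {e: True, u: True}


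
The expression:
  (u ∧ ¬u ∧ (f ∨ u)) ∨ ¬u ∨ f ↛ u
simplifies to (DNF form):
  ¬u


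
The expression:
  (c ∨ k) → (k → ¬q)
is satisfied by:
  {k: False, q: False}
  {q: True, k: False}
  {k: True, q: False}


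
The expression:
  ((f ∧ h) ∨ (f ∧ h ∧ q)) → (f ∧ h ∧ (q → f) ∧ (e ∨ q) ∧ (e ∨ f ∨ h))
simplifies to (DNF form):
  e ∨ q ∨ ¬f ∨ ¬h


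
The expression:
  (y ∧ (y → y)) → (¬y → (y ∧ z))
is always true.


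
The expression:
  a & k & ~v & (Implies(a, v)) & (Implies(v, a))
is never true.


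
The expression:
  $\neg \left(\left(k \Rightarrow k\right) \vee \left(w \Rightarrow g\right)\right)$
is never true.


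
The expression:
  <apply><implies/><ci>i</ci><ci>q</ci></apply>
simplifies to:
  <apply><or/><ci>q</ci><apply><not/><ci>i</ci></apply></apply>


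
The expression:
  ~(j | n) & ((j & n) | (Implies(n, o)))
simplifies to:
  ~j & ~n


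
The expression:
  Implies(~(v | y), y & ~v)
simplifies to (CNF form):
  v | y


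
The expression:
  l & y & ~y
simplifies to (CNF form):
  False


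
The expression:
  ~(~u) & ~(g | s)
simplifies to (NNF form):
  u & ~g & ~s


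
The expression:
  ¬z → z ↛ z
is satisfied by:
  {z: True}


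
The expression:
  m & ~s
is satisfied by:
  {m: True, s: False}


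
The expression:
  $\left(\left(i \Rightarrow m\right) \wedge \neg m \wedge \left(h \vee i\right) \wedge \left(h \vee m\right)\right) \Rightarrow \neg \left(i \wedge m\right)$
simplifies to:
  $\text{True}$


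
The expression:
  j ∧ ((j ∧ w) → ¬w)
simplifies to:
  j ∧ ¬w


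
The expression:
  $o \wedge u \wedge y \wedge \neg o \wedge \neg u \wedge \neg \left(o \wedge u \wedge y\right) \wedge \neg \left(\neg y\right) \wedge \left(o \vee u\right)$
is never true.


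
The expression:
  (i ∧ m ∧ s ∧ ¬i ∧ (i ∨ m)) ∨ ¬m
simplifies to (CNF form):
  ¬m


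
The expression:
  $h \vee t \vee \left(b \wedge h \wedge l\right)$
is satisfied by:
  {t: True, h: True}
  {t: True, h: False}
  {h: True, t: False}


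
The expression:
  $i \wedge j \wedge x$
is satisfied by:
  {i: True, j: True, x: True}


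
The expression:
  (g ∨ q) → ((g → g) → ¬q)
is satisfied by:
  {q: False}


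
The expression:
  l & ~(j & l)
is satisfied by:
  {l: True, j: False}


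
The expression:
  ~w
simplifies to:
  ~w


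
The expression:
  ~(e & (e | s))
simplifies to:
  ~e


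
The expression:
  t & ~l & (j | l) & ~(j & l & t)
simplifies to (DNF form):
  j & t & ~l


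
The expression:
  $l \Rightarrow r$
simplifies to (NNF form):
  $r \vee \neg l$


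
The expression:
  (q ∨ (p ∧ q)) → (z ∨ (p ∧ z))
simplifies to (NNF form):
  z ∨ ¬q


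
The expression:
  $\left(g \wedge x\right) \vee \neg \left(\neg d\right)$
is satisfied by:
  {x: True, d: True, g: True}
  {x: True, d: True, g: False}
  {d: True, g: True, x: False}
  {d: True, g: False, x: False}
  {x: True, g: True, d: False}


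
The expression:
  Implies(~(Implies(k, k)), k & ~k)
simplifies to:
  True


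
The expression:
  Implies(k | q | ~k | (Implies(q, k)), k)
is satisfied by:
  {k: True}


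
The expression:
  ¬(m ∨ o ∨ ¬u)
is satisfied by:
  {u: True, o: False, m: False}


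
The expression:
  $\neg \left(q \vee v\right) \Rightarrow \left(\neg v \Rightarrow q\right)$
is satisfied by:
  {q: True, v: True}
  {q: True, v: False}
  {v: True, q: False}


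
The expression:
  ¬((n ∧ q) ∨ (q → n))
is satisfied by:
  {q: True, n: False}


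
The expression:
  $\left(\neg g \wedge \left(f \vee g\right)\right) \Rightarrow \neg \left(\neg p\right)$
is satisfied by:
  {g: True, p: True, f: False}
  {g: True, p: False, f: False}
  {p: True, g: False, f: False}
  {g: False, p: False, f: False}
  {f: True, g: True, p: True}
  {f: True, g: True, p: False}
  {f: True, p: True, g: False}


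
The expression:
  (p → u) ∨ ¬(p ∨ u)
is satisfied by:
  {u: True, p: False}
  {p: False, u: False}
  {p: True, u: True}


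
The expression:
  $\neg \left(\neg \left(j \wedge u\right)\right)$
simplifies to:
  $j \wedge u$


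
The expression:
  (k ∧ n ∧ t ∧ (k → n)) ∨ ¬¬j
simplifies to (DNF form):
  j ∨ (k ∧ n ∧ t)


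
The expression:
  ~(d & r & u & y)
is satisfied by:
  {u: False, d: False, y: False, r: False}
  {r: True, u: False, d: False, y: False}
  {y: True, u: False, d: False, r: False}
  {r: True, y: True, u: False, d: False}
  {d: True, r: False, u: False, y: False}
  {r: True, d: True, u: False, y: False}
  {y: True, d: True, r: False, u: False}
  {r: True, y: True, d: True, u: False}
  {u: True, y: False, d: False, r: False}
  {r: True, u: True, y: False, d: False}
  {y: True, u: True, r: False, d: False}
  {r: True, y: True, u: True, d: False}
  {d: True, u: True, y: False, r: False}
  {r: True, d: True, u: True, y: False}
  {y: True, d: True, u: True, r: False}


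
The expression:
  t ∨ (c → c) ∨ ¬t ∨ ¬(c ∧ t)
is always true.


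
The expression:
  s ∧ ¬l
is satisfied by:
  {s: True, l: False}


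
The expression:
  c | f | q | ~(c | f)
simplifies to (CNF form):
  True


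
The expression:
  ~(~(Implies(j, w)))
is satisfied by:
  {w: True, j: False}
  {j: False, w: False}
  {j: True, w: True}


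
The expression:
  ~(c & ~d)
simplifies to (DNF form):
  d | ~c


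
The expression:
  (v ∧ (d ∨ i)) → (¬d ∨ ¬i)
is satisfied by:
  {v: False, d: False, i: False}
  {i: True, v: False, d: False}
  {d: True, v: False, i: False}
  {i: True, d: True, v: False}
  {v: True, i: False, d: False}
  {i: True, v: True, d: False}
  {d: True, v: True, i: False}


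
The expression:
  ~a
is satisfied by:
  {a: False}


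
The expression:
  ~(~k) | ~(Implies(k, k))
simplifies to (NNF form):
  k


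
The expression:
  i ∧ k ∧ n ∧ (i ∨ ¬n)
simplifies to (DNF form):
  i ∧ k ∧ n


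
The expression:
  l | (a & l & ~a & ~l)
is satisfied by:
  {l: True}


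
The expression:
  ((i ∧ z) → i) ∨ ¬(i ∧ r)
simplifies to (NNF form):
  True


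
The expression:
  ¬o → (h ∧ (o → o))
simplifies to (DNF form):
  h ∨ o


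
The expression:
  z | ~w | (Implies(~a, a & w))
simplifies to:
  a | z | ~w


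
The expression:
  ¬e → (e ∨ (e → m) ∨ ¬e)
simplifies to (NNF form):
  True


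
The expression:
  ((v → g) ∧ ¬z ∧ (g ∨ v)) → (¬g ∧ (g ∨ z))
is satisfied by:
  {z: True, g: False}
  {g: False, z: False}
  {g: True, z: True}


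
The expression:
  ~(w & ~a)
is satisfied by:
  {a: True, w: False}
  {w: False, a: False}
  {w: True, a: True}


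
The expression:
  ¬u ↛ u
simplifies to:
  True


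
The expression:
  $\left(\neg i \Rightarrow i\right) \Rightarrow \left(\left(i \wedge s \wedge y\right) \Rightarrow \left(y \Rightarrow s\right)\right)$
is always true.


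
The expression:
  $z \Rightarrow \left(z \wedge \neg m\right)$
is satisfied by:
  {m: False, z: False}
  {z: True, m: False}
  {m: True, z: False}


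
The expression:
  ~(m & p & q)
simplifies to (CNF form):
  ~m | ~p | ~q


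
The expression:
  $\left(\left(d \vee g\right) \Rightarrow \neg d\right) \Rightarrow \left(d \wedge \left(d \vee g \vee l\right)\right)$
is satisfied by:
  {d: True}


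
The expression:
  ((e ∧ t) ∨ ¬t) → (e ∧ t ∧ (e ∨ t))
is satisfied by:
  {t: True}


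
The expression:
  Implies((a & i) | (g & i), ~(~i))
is always true.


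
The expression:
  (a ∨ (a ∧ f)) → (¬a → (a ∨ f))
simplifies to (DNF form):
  True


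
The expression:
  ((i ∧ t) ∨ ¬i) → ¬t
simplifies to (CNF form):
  ¬t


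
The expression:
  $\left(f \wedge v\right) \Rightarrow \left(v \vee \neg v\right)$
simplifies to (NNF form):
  $\text{True}$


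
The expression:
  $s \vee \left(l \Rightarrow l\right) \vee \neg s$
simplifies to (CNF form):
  $\text{True}$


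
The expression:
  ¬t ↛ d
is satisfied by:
  {d: True, t: False}
  {t: False, d: False}
  {t: True, d: True}


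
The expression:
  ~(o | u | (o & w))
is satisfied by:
  {u: False, o: False}


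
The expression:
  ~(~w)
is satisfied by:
  {w: True}


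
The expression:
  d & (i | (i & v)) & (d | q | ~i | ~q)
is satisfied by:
  {i: True, d: True}


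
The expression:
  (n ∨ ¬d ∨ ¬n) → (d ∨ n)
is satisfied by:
  {n: True, d: True}
  {n: True, d: False}
  {d: True, n: False}


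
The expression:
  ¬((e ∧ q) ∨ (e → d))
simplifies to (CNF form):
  e ∧ ¬d ∧ ¬q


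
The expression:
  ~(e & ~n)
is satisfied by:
  {n: True, e: False}
  {e: False, n: False}
  {e: True, n: True}


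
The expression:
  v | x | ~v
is always true.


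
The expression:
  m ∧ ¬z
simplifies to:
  m ∧ ¬z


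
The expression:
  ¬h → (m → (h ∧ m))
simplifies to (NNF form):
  h ∨ ¬m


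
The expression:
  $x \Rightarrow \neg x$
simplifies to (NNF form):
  $\neg x$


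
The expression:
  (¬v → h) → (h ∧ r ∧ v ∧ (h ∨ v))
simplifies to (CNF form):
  (h ∨ ¬v) ∧ (r ∨ ¬v) ∧ (v ∨ ¬h)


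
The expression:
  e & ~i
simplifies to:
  e & ~i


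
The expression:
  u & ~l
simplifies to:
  u & ~l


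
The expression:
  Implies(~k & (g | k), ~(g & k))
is always true.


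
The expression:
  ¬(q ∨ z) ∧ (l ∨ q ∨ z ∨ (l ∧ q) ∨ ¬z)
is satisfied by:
  {q: False, z: False}


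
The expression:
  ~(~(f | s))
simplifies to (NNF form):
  f | s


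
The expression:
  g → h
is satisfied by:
  {h: True, g: False}
  {g: False, h: False}
  {g: True, h: True}


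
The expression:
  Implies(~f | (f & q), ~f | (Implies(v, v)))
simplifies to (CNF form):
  True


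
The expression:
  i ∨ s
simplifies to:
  i ∨ s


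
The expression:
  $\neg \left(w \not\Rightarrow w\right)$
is always true.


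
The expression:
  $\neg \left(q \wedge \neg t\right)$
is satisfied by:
  {t: True, q: False}
  {q: False, t: False}
  {q: True, t: True}


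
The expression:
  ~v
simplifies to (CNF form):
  ~v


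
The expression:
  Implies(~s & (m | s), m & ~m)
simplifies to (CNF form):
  s | ~m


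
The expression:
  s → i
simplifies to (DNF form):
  i ∨ ¬s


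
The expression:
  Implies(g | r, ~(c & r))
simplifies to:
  ~c | ~r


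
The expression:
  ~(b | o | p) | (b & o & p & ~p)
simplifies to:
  ~b & ~o & ~p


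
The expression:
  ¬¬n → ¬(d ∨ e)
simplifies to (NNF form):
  (¬d ∧ ¬e) ∨ ¬n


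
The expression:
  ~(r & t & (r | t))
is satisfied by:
  {t: False, r: False}
  {r: True, t: False}
  {t: True, r: False}


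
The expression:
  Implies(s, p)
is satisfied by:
  {p: True, s: False}
  {s: False, p: False}
  {s: True, p: True}


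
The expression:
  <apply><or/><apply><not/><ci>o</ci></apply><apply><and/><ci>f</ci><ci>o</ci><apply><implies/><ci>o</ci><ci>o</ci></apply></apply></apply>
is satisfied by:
  {f: True, o: False}
  {o: False, f: False}
  {o: True, f: True}


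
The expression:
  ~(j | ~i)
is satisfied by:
  {i: True, j: False}


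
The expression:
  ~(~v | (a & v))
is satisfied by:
  {v: True, a: False}


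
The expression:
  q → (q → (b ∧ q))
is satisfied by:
  {b: True, q: False}
  {q: False, b: False}
  {q: True, b: True}


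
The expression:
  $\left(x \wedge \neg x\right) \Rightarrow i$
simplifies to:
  $\text{True}$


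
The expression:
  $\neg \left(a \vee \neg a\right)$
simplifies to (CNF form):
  $\text{False}$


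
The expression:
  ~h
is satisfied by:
  {h: False}


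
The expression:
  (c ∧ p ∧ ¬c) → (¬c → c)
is always true.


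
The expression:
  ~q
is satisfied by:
  {q: False}


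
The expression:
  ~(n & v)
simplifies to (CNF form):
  ~n | ~v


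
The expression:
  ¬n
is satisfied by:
  {n: False}


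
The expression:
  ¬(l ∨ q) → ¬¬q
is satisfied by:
  {q: True, l: True}
  {q: True, l: False}
  {l: True, q: False}


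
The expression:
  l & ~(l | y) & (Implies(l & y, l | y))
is never true.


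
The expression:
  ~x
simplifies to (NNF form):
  ~x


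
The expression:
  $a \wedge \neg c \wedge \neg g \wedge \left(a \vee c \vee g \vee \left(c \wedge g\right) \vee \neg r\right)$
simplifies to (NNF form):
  $a \wedge \neg c \wedge \neg g$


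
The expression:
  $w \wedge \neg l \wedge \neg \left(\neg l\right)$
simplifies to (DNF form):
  $\text{False}$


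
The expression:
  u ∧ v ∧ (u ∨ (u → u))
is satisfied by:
  {u: True, v: True}


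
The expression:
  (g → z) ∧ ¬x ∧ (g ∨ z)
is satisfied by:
  {z: True, x: False}


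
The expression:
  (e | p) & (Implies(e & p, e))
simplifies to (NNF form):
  e | p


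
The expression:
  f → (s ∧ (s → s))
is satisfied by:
  {s: True, f: False}
  {f: False, s: False}
  {f: True, s: True}


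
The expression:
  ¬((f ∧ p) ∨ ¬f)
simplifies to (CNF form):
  f ∧ ¬p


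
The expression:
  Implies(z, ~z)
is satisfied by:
  {z: False}


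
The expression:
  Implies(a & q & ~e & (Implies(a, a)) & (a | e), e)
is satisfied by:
  {e: True, q: False, a: False}
  {e: False, q: False, a: False}
  {a: True, e: True, q: False}
  {a: True, e: False, q: False}
  {q: True, e: True, a: False}
  {q: True, e: False, a: False}
  {q: True, a: True, e: True}


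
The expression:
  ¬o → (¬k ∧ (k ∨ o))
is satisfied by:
  {o: True}


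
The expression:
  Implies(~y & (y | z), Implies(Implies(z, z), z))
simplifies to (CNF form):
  True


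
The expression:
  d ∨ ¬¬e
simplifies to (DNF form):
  d ∨ e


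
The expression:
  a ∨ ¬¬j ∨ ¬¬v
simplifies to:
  a ∨ j ∨ v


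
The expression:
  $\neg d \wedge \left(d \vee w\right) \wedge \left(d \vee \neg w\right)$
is never true.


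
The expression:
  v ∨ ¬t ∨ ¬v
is always true.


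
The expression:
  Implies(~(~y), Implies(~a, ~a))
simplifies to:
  True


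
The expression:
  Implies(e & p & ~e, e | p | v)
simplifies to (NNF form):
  True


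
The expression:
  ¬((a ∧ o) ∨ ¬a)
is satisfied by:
  {a: True, o: False}


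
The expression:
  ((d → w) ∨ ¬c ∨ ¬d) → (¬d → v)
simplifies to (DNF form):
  d ∨ v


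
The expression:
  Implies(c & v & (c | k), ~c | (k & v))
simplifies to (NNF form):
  k | ~c | ~v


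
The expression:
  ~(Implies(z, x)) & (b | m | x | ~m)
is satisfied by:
  {z: True, x: False}


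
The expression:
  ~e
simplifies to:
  ~e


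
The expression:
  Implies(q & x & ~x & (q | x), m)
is always true.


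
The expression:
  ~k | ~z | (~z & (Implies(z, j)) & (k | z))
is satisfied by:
  {k: False, z: False}
  {z: True, k: False}
  {k: True, z: False}


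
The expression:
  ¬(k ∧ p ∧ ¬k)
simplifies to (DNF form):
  True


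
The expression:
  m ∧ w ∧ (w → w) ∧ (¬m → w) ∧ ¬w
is never true.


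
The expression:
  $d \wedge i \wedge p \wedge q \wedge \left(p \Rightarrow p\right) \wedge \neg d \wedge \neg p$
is never true.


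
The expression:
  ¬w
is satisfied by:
  {w: False}


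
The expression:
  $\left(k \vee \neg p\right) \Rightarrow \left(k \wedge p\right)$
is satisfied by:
  {p: True}


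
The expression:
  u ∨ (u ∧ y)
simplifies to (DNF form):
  u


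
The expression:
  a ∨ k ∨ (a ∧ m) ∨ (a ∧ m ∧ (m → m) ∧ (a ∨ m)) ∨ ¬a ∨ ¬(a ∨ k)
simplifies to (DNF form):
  True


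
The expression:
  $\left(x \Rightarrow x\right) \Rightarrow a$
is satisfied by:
  {a: True}


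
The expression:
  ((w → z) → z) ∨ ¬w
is always true.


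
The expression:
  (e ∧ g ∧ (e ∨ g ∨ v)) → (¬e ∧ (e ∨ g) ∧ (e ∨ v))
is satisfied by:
  {g: False, e: False}
  {e: True, g: False}
  {g: True, e: False}


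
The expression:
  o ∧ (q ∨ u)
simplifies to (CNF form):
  o ∧ (q ∨ u)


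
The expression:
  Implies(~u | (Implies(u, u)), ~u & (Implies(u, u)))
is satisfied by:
  {u: False}


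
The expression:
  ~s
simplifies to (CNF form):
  ~s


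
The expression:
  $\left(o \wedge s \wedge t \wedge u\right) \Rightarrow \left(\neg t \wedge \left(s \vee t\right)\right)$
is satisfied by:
  {u: False, t: False, s: False, o: False}
  {o: True, u: False, t: False, s: False}
  {s: True, u: False, t: False, o: False}
  {o: True, s: True, u: False, t: False}
  {t: True, o: False, u: False, s: False}
  {o: True, t: True, u: False, s: False}
  {s: True, t: True, o: False, u: False}
  {o: True, s: True, t: True, u: False}
  {u: True, s: False, t: False, o: False}
  {o: True, u: True, s: False, t: False}
  {s: True, u: True, o: False, t: False}
  {o: True, s: True, u: True, t: False}
  {t: True, u: True, s: False, o: False}
  {o: True, t: True, u: True, s: False}
  {s: True, t: True, u: True, o: False}


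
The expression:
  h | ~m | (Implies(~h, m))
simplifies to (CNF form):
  True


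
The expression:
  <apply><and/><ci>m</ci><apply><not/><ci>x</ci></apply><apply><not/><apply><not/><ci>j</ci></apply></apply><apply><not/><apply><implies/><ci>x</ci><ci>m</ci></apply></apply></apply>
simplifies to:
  <false/>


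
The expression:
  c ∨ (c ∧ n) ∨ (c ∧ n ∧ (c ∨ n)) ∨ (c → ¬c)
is always true.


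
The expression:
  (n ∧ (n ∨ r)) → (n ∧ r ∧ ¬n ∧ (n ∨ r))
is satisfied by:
  {n: False}


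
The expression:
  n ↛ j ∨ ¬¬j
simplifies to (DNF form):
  j ∨ n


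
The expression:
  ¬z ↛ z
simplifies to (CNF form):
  True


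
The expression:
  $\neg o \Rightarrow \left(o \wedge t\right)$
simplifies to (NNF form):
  $o$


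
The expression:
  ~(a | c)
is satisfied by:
  {a: False, c: False}


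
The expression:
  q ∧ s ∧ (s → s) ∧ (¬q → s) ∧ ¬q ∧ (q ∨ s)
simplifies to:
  False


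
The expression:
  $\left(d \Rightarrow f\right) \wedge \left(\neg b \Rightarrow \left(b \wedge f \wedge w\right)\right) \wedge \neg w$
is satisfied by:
  {b: True, f: True, d: False, w: False}
  {b: True, f: False, d: False, w: False}
  {b: True, d: True, f: True, w: False}


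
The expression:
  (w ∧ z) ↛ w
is never true.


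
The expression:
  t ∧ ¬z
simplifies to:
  t ∧ ¬z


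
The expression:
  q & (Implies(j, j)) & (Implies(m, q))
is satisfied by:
  {q: True}


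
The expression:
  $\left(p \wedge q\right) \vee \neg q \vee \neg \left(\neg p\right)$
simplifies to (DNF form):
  $p \vee \neg q$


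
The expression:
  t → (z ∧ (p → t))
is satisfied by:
  {z: True, t: False}
  {t: False, z: False}
  {t: True, z: True}


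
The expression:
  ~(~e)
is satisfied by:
  {e: True}


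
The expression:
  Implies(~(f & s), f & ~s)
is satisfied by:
  {f: True}


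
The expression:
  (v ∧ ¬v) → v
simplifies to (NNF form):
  True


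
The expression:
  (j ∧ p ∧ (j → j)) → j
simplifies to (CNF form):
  True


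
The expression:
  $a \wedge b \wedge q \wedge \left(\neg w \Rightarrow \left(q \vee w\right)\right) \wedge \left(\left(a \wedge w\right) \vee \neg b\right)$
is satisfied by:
  {a: True, w: True, b: True, q: True}


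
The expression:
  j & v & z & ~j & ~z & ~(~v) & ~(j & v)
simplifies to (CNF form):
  False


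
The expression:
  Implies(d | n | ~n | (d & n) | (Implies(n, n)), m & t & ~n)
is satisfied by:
  {t: True, m: True, n: False}


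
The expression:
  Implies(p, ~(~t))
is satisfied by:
  {t: True, p: False}
  {p: False, t: False}
  {p: True, t: True}


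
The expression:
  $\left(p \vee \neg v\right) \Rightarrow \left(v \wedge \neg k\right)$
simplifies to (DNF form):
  $\left(v \wedge \neg k\right) \vee \left(v \wedge \neg p\right)$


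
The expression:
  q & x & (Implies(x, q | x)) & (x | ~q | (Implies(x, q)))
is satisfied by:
  {x: True, q: True}


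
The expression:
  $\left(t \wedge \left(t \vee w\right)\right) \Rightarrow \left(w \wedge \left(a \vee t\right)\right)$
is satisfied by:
  {w: True, t: False}
  {t: False, w: False}
  {t: True, w: True}


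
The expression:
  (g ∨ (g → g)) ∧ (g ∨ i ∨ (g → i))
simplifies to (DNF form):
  True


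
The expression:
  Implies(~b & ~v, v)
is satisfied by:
  {b: True, v: True}
  {b: True, v: False}
  {v: True, b: False}


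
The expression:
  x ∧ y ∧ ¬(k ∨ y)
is never true.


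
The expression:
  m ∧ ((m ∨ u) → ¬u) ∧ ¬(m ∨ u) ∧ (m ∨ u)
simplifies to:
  False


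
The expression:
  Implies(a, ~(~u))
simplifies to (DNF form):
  u | ~a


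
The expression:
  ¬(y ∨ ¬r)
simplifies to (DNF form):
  r ∧ ¬y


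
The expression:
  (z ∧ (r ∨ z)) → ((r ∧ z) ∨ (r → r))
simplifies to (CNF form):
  True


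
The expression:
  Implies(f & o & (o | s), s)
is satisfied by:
  {s: True, o: False, f: False}
  {s: False, o: False, f: False}
  {f: True, s: True, o: False}
  {f: True, s: False, o: False}
  {o: True, s: True, f: False}
  {o: True, s: False, f: False}
  {o: True, f: True, s: True}


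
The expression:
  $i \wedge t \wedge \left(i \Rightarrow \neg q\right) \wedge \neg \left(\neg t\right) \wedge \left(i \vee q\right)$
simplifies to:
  $i \wedge t \wedge \neg q$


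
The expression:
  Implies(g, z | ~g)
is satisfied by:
  {z: True, g: False}
  {g: False, z: False}
  {g: True, z: True}


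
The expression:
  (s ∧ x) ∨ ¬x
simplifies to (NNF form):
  s ∨ ¬x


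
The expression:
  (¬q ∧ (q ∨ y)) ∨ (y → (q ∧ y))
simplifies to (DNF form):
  True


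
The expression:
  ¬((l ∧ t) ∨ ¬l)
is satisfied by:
  {l: True, t: False}


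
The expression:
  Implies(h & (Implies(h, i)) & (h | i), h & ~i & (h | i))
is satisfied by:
  {h: False, i: False}
  {i: True, h: False}
  {h: True, i: False}


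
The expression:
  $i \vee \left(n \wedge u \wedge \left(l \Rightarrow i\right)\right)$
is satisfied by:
  {i: True, n: True, u: True, l: False}
  {i: True, n: True, l: False, u: False}
  {i: True, u: True, l: False, n: False}
  {i: True, l: False, u: False, n: False}
  {i: True, n: True, l: True, u: True}
  {i: True, n: True, l: True, u: False}
  {i: True, l: True, u: True, n: False}
  {i: True, l: True, u: False, n: False}
  {n: True, u: True, l: False, i: False}


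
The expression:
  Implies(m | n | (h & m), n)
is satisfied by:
  {n: True, m: False}
  {m: False, n: False}
  {m: True, n: True}


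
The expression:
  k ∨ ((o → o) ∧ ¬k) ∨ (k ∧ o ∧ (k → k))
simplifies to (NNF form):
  True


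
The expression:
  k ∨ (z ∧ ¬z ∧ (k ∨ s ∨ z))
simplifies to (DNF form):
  k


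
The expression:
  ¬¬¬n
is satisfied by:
  {n: False}


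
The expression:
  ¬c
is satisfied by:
  {c: False}


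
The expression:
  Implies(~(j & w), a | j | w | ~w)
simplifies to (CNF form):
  True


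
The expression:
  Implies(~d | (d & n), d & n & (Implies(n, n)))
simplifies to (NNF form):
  d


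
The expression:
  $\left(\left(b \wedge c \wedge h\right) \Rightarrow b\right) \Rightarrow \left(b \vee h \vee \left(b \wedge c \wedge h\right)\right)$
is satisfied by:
  {b: True, h: True}
  {b: True, h: False}
  {h: True, b: False}


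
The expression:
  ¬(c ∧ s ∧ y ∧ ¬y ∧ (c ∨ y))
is always true.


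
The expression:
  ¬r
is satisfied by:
  {r: False}


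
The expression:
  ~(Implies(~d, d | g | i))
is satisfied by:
  {g: False, i: False, d: False}


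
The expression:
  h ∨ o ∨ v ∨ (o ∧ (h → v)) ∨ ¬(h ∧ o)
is always true.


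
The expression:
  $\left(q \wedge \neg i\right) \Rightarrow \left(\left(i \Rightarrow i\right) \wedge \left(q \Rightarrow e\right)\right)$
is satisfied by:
  {i: True, e: True, q: False}
  {i: True, e: False, q: False}
  {e: True, i: False, q: False}
  {i: False, e: False, q: False}
  {i: True, q: True, e: True}
  {i: True, q: True, e: False}
  {q: True, e: True, i: False}


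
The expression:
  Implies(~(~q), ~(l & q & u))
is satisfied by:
  {l: False, u: False, q: False}
  {q: True, l: False, u: False}
  {u: True, l: False, q: False}
  {q: True, u: True, l: False}
  {l: True, q: False, u: False}
  {q: True, l: True, u: False}
  {u: True, l: True, q: False}


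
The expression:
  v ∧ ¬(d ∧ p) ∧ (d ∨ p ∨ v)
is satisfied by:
  {v: True, p: False, d: False}
  {d: True, v: True, p: False}
  {p: True, v: True, d: False}


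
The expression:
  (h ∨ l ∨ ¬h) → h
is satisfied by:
  {h: True}


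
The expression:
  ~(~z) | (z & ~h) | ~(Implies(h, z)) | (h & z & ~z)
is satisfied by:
  {z: True, h: True}
  {z: True, h: False}
  {h: True, z: False}


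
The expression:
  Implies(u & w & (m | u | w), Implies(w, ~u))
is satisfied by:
  {w: False, u: False}
  {u: True, w: False}
  {w: True, u: False}


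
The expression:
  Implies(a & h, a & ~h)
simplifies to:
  ~a | ~h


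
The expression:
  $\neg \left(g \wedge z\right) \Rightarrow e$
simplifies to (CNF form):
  $\left(e \vee g\right) \wedge \left(e \vee z\right)$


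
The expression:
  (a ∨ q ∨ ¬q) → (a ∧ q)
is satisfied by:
  {a: True, q: True}


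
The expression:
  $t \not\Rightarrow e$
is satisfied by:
  {t: True, e: False}


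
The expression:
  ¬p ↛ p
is always true.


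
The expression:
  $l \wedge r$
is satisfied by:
  {r: True, l: True}


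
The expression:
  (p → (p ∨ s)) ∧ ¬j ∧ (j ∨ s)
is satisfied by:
  {s: True, j: False}


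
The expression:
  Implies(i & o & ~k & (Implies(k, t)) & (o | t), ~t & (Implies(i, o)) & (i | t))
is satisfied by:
  {k: True, o: False, t: False, i: False}
  {k: False, o: False, t: False, i: False}
  {i: True, k: True, o: False, t: False}
  {i: True, k: False, o: False, t: False}
  {k: True, t: True, i: False, o: False}
  {t: True, i: False, o: False, k: False}
  {i: True, t: True, k: True, o: False}
  {i: True, t: True, k: False, o: False}
  {k: True, o: True, i: False, t: False}
  {o: True, i: False, t: False, k: False}
  {k: True, i: True, o: True, t: False}
  {i: True, o: True, k: False, t: False}
  {k: True, t: True, o: True, i: False}
  {t: True, o: True, i: False, k: False}
  {i: True, t: True, o: True, k: True}


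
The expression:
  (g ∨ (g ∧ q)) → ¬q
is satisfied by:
  {g: False, q: False}
  {q: True, g: False}
  {g: True, q: False}


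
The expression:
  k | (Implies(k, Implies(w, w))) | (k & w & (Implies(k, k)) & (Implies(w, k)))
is always true.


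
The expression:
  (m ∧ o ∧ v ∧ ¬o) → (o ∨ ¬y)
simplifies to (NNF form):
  True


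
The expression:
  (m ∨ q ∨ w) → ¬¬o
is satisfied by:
  {o: True, m: False, w: False, q: False}
  {o: True, q: True, m: False, w: False}
  {o: True, w: True, m: False, q: False}
  {o: True, q: True, w: True, m: False}
  {o: True, m: True, w: False, q: False}
  {o: True, q: True, m: True, w: False}
  {o: True, w: True, m: True, q: False}
  {o: True, q: True, w: True, m: True}
  {q: False, m: False, w: False, o: False}


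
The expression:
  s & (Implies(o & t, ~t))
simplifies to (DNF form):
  (s & ~o) | (s & ~t)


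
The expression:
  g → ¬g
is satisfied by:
  {g: False}


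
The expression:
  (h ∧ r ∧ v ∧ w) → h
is always true.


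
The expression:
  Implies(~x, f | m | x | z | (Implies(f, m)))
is always true.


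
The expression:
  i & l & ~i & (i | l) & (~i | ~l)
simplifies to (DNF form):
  False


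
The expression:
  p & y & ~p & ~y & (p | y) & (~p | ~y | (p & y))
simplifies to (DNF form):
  False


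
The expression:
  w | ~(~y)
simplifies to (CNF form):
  w | y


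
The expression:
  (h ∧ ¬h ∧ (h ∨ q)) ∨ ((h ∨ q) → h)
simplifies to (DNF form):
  h ∨ ¬q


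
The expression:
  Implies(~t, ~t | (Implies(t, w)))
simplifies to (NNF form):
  True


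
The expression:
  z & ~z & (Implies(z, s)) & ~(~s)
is never true.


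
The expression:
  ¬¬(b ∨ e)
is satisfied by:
  {b: True, e: True}
  {b: True, e: False}
  {e: True, b: False}


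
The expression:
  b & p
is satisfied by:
  {p: True, b: True}


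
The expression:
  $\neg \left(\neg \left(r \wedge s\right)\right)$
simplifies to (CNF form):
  $r \wedge s$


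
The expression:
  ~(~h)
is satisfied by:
  {h: True}


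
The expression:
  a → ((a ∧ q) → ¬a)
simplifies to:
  ¬a ∨ ¬q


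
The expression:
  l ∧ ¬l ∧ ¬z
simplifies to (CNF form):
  False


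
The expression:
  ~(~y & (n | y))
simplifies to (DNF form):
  y | ~n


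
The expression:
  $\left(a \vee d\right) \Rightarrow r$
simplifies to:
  $r \vee \left(\neg a \wedge \neg d\right)$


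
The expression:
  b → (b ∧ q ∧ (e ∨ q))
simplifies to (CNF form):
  q ∨ ¬b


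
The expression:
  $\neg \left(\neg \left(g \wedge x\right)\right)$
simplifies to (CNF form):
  $g \wedge x$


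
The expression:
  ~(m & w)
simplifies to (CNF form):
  ~m | ~w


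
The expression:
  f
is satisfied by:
  {f: True}


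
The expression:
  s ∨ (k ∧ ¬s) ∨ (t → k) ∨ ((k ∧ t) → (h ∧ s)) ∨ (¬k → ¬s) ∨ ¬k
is always true.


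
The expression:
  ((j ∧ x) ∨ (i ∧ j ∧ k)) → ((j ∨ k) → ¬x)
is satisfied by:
  {x: False, j: False}
  {j: True, x: False}
  {x: True, j: False}


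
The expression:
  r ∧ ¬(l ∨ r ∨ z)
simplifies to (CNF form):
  False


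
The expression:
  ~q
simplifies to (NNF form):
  ~q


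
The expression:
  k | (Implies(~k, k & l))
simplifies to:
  k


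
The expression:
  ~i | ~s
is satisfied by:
  {s: False, i: False}
  {i: True, s: False}
  {s: True, i: False}


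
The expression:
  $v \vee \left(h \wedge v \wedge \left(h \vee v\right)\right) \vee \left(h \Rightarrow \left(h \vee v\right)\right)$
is always true.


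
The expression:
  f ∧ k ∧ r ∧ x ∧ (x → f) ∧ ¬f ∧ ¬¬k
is never true.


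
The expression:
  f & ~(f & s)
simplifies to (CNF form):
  f & ~s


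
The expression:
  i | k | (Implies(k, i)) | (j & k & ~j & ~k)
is always true.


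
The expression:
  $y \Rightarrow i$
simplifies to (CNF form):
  $i \vee \neg y$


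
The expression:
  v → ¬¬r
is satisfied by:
  {r: True, v: False}
  {v: False, r: False}
  {v: True, r: True}


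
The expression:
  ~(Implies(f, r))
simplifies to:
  f & ~r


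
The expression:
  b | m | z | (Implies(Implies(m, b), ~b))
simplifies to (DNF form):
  True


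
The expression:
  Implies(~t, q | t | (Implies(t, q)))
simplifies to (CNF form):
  True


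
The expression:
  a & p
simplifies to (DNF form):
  a & p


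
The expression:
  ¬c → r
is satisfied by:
  {r: True, c: True}
  {r: True, c: False}
  {c: True, r: False}


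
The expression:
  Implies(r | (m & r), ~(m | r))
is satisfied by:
  {r: False}


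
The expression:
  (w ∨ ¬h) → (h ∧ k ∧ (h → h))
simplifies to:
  h ∧ (k ∨ ¬w)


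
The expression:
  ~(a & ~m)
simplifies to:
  m | ~a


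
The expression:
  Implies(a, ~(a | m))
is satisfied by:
  {a: False}


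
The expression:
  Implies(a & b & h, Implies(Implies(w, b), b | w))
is always true.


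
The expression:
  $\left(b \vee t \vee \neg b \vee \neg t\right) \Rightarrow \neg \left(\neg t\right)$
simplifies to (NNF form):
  $t$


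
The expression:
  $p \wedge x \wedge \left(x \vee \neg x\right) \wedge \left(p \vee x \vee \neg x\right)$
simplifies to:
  $p \wedge x$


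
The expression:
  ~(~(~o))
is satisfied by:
  {o: False}


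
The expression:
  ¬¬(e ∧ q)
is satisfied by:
  {e: True, q: True}


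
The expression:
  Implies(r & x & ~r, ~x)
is always true.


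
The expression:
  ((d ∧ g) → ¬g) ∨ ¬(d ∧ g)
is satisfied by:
  {g: False, d: False}
  {d: True, g: False}
  {g: True, d: False}


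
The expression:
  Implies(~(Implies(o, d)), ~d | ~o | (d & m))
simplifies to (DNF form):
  True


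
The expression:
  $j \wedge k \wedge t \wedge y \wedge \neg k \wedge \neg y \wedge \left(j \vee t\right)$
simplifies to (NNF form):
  $\text{False}$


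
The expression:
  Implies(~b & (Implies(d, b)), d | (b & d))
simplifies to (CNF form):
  b | d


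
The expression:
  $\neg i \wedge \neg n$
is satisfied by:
  {n: False, i: False}


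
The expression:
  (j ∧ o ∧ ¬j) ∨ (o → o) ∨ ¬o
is always true.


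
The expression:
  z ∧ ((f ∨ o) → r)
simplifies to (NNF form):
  z ∧ (r ∨ ¬f) ∧ (r ∨ ¬o)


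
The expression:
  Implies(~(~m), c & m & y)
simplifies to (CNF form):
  (c | ~m) & (y | ~m)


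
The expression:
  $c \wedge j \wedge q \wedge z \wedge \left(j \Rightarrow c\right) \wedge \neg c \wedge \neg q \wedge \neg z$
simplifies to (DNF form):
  $\text{False}$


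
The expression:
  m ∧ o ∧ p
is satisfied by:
  {m: True, p: True, o: True}


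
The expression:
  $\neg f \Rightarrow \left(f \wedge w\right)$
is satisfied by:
  {f: True}


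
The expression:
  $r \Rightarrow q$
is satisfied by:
  {q: True, r: False}
  {r: False, q: False}
  {r: True, q: True}


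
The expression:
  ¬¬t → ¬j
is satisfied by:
  {t: False, j: False}
  {j: True, t: False}
  {t: True, j: False}


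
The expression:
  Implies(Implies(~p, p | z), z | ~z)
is always true.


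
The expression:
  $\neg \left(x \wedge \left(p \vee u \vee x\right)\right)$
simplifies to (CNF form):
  $\neg x$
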